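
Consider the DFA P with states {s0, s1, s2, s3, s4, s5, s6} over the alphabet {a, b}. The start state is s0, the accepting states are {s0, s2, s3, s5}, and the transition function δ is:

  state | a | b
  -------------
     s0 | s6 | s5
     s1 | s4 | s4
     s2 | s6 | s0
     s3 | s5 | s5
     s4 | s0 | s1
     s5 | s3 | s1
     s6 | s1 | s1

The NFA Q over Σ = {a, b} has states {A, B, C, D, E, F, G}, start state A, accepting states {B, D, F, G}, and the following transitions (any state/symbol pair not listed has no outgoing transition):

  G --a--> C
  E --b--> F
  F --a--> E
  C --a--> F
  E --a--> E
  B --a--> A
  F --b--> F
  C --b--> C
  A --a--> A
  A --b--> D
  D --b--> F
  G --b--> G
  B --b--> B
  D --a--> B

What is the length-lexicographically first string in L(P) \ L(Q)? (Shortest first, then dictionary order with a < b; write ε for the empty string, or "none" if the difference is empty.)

ε

The empty string ε is accepted by P but not by Q.
Since ε is the unique shortest string, it is the required witness.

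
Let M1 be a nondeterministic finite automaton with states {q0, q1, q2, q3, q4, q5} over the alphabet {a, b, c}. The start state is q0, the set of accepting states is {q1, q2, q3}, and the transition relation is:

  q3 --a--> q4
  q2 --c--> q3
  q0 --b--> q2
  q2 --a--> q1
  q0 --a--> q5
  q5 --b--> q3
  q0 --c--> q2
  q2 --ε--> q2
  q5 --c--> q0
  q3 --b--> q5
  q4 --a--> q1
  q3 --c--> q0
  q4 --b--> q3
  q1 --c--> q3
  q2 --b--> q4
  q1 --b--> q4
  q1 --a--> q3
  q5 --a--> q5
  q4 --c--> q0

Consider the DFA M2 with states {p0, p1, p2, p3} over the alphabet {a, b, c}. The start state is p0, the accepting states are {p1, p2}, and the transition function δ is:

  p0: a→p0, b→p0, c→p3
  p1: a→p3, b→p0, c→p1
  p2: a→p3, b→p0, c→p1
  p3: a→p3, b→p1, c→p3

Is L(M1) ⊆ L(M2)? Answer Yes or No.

The string b is in L(M1) but not in L(M2).
So L(M1) ⊄ L(M2).

No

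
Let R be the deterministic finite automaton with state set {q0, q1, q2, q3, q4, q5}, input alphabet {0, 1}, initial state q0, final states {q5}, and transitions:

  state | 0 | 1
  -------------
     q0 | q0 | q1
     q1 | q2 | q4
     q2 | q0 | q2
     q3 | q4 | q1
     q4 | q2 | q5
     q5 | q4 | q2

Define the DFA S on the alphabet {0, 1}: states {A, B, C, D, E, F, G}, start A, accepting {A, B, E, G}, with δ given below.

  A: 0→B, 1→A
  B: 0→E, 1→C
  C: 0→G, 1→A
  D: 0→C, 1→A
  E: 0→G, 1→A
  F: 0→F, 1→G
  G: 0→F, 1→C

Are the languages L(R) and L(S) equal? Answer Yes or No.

The string 11101 is accepted by R but rejected by S.
So L(R) ≠ L(S).

No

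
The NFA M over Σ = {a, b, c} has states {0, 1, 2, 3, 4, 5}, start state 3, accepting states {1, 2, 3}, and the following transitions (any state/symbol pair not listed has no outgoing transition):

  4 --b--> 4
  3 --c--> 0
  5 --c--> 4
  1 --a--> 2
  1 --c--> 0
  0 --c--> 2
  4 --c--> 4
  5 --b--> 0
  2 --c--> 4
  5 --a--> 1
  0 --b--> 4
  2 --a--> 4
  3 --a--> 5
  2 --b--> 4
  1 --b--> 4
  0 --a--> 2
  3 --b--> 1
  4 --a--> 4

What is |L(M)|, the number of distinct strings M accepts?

13

The useful subgraph on states {0, 1, 2, 3, 5} is acyclic, so L(M) is finite; the longest accepting path visits 5 useful states, giving maximum string length 4.
Counting accepting paths from 3 by length: 1 of length 0, 1 of length 1, 4 of length 2, 5 of length 3, 2 of length 4. Total 13.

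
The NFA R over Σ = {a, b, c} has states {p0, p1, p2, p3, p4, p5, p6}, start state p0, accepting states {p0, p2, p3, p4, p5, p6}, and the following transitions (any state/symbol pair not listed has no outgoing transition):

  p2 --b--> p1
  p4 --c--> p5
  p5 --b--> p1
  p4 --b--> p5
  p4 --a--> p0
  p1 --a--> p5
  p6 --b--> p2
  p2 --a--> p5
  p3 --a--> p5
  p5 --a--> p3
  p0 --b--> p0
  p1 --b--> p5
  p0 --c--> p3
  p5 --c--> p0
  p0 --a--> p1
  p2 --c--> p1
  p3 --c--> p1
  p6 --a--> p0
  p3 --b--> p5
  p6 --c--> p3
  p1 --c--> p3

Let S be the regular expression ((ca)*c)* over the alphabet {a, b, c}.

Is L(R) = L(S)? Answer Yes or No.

The string b is accepted by R but rejected by S.
So L(R) ≠ L(S).

No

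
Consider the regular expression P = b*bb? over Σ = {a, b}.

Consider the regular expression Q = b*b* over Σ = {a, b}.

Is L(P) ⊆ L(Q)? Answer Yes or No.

Converting the expression P to a DFA (subset construction, then merging equivalent states) gives the minimal DFA with states {p0, p1, p2}, start state p0, accepting states {p2} and transitions p0: a→p1, b→p2; p1: a→p1, b→p1; p2: a→p1, b→p2.
Converting the expression Q to a DFA (subset construction, then merging equivalent states) gives the minimal DFA with states {q0, q1}, start state q0, accepting states {q0} and transitions q0: a→q1, b→q0; q1: a→q1, b→q1.
Exploring the product automaton P × Q from the start pair (p0, q0), following both machines on each input symbol, reaches 3 state pairs: (p0, q0), (p1, q1), (p2, q0).
P accepts in {p2} and Q accepts in {q0}. The reachable pairs whose P-component is accepting are (p2, q0); in each of them the Q-component is accepting too, so the product for L(P) \ L(Q) (P-component accepting, Q-component rejecting) has no reachable accepting pair and the difference is empty.
Hence every string in L(P) is also in L(Q).

Yes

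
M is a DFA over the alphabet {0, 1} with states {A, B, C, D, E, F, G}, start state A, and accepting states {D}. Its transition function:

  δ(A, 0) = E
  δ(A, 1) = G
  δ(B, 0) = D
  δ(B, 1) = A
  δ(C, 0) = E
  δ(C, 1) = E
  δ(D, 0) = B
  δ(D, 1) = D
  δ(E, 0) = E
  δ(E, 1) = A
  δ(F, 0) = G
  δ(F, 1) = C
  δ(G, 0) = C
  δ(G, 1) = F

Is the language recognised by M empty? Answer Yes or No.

Yes

The states reachable from the start state are {A, C, E, F, G}.
None of the accepting states {D} is reachable, so no string is accepted and L(M) = ∅.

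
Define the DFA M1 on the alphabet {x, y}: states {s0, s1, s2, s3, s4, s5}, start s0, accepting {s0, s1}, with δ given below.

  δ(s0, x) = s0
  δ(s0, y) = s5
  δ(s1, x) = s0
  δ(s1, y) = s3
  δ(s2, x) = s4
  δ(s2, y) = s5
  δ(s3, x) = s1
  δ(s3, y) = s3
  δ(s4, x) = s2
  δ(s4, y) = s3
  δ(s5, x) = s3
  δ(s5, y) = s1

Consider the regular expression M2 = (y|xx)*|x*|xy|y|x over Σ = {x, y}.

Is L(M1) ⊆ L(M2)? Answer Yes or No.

No

The string xyy is in L(M1) but not in L(M2).
So L(M1) ⊄ L(M2).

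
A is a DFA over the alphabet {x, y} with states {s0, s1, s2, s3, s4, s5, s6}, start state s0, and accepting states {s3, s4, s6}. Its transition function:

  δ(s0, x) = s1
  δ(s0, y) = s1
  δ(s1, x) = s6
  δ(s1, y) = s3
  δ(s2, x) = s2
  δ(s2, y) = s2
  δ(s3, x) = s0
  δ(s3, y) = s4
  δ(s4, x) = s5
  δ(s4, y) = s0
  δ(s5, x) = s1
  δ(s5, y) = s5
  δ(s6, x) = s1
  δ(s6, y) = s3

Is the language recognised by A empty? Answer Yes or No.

No

The string xx is accepted: the run s0 → s1 → s6 ends in the accepting state s6.
Since at least one string is accepted, L(A) is not empty.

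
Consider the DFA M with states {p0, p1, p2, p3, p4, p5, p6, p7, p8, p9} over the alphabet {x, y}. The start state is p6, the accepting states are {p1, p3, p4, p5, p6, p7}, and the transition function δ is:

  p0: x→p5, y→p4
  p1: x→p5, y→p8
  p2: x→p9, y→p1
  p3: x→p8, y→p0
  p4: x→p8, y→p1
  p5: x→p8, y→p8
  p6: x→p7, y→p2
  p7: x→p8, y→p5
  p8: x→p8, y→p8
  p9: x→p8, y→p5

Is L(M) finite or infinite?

finite

The useful states (reachable from p6 and able to reach an accepting state) are {p1, p2, p5, p6, p7, p9}.
Restricted to these states the transition graph has no cycle, so every accepting path has bounded length and L is finite.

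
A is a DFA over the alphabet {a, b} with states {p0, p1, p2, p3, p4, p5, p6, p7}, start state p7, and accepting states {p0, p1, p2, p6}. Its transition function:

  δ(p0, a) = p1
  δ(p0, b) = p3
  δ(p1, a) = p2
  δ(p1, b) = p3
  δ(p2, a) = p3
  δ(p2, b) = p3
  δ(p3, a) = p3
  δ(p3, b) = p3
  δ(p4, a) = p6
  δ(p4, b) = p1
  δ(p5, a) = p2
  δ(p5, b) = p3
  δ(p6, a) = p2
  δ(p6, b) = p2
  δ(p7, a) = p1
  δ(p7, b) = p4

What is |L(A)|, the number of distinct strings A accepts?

The useful subgraph on states {p1, p2, p4, p6, p7} is acyclic, so L(A) is finite; the longest accepting path visits 4 useful states, giving maximum string length 3.
Counting accepting paths from p7 by length: 1 of length 1, 3 of length 2, 3 of length 3. Total 7.

7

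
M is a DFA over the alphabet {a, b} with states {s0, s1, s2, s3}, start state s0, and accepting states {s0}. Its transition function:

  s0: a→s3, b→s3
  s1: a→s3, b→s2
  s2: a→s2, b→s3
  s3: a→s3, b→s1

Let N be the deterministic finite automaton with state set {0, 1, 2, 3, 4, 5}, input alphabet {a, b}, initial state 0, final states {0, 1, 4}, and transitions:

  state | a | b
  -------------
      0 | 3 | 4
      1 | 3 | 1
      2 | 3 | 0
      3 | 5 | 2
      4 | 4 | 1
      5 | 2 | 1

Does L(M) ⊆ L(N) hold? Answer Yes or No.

Exploring the product automaton M × N from the start pair (s0, 0), following both machines on each input symbol, reaches 17 state pairs: (s0, 0), (s3, 3), (s3, 4), (s3, 5), (s1, 2), (s1, 1), (s3, 2), (s2, 0), (s2, 1), (s1, 0), (s2, 3), (s3, 1), (s2, 4), (s2, 5), (s2, 2), (s3, 0), (s1, 4).
M accepts in {s0} and N accepts in {0, 1, 4}. The reachable pairs whose M-component is accepting are (s0, 0); in each of them the N-component is accepting too, so the product for L(M) \ L(N) (M-component accepting, N-component rejecting) has no reachable accepting pair and the difference is empty.
Hence every string in L(M) is also in L(N).

Yes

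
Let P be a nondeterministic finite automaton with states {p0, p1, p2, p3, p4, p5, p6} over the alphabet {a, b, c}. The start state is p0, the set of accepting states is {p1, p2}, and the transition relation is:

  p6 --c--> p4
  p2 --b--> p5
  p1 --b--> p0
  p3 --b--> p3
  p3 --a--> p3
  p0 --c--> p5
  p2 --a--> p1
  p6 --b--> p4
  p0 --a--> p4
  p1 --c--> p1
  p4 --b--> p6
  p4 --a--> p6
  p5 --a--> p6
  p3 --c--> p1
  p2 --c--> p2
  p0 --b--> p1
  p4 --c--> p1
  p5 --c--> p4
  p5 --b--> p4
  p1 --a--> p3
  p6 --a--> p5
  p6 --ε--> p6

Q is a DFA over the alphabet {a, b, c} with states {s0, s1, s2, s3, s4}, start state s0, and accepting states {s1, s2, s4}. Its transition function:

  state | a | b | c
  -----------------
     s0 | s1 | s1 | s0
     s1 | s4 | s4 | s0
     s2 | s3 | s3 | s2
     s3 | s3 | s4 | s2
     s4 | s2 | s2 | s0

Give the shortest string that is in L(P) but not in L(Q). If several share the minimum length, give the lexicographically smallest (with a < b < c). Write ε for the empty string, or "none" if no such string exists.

ac

The string ac is accepted by P but not by Q.
No shorter string lies in the difference, and ac is the lexicographically first length-2 string in L(P) \ L(Q).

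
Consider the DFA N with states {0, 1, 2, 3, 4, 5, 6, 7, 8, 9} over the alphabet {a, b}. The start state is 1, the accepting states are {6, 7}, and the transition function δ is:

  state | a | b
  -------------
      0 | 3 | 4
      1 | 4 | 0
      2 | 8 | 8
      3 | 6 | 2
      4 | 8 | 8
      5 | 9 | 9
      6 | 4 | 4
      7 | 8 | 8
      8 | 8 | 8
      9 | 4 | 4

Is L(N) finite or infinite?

finite

The useful states (reachable from 1 and able to reach an accepting state) are {0, 1, 3, 6}.
Restricted to these states the transition graph has no cycle, so every accepting path has bounded length and L is finite.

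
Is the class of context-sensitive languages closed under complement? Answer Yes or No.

Yes

The context-sensitive languages are exactly NSPACE(n), and by the Immerman–Szelepcsényi theorem nondeterministic space classes (from log n up) are closed under complement.
So the context-sensitive languages are closed under complement.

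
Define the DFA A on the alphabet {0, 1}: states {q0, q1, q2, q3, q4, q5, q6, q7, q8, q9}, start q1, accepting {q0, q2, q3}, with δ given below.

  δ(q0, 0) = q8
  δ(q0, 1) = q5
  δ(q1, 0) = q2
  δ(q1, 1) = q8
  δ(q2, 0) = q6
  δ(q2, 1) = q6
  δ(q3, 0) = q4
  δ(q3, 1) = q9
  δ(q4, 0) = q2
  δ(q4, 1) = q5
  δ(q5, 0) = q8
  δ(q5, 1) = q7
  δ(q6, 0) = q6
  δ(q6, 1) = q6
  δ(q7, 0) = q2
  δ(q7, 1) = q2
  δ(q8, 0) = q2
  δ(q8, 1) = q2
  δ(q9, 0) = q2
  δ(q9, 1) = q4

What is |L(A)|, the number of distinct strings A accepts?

3

The useful subgraph on states {q1, q2, q8} is acyclic, so L(A) is finite; the longest accepting path visits 3 useful states, giving maximum string length 2.
Counting accepting paths from q1 by length: 1 of length 1, 2 of length 2. Total 3.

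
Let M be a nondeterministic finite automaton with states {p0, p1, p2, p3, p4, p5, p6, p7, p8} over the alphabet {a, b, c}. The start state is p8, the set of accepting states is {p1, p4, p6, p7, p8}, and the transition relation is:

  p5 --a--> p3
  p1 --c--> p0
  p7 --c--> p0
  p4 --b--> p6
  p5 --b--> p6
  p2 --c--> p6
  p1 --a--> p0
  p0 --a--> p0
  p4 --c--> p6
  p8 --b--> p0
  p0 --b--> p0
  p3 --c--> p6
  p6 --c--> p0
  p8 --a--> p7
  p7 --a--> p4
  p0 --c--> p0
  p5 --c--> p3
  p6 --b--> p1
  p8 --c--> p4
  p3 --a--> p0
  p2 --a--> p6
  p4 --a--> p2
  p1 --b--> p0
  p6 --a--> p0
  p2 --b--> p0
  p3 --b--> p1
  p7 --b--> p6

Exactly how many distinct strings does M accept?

The useful subgraph on states {p1, p2, p4, p6, p7, p8} is acyclic, so L(M) is finite; the longest accepting path visits 6 useful states, giving maximum string length 5.
Counting accepting paths from p8 by length: 1 of length 0, 2 of length 1, 4 of length 2, 7 of length 3, 6 of length 4, 2 of length 5. Total 22.

22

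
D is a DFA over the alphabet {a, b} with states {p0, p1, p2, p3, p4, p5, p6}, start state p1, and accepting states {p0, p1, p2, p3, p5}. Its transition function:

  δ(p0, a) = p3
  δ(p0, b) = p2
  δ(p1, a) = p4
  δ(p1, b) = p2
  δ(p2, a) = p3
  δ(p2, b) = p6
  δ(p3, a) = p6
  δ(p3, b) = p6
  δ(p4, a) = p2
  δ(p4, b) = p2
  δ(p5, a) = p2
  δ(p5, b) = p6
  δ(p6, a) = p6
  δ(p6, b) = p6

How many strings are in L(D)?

7

The useful subgraph on states {p1, p2, p3, p4} is acyclic, so L(D) is finite; the longest accepting path visits 4 useful states, giving maximum string length 3.
Counting accepting paths from p1 by length: 1 of length 0, 1 of length 1, 3 of length 2, 2 of length 3. Total 7.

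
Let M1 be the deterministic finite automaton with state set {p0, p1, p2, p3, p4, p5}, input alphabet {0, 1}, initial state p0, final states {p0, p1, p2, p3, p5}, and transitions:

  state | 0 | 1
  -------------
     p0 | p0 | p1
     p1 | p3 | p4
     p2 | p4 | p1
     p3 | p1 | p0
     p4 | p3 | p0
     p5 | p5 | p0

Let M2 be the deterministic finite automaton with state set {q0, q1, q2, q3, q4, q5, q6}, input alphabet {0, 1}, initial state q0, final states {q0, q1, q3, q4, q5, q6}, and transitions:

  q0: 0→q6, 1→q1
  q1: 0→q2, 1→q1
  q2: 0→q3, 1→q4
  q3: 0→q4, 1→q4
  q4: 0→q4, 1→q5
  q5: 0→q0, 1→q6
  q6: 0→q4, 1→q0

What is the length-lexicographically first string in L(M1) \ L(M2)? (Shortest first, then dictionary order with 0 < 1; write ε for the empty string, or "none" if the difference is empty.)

10

The string 10 is accepted by M1 but not by M2.
No shorter string lies in the difference, and 10 is the lexicographically first length-2 string in L(M1) \ L(M2).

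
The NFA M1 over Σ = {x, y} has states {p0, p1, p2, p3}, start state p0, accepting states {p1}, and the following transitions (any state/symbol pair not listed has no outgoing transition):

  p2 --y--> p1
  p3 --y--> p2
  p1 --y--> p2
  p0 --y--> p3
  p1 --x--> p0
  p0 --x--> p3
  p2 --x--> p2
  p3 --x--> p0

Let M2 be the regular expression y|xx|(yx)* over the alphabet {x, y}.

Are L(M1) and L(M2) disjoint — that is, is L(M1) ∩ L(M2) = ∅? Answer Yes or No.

Yes

Converting the expression M2 to a DFA (subset construction, then merging equivalent states) gives the minimal DFA with states {r0, r1, r2, r3, r4, r5, r6}, start state r0, accepting states {r0, r2, r3, r5} and transitions r0: x→r1, y→r2; r1: x→r3, y→r4; r2: x→r5, y→r4; r3: x→r4, y→r4; r4: x→r4, y→r4; r5: x→r4, y→r6; r6: x→r5, y→r4.
Exploring the product automaton M1 × M2 from the start pair (p0, r0), following both machines on each input symbol, reaches 10 state pairs: (p0, r0), (p3, r1), (p3, r2), (p0, r3), (p2, r4), (p0, r5), (p3, r4), (p1, r4), (p3, r6), (p0, r4).
M1 accepts in {p1} and M2 accepts in {r0, r2, r3, r5}; no reachable pair has both components accepting, so no string drives both machines to acceptance simultaneously and L(M1) ∩ L(M2) = ∅.
So no string is accepted by both, and the intersection is empty.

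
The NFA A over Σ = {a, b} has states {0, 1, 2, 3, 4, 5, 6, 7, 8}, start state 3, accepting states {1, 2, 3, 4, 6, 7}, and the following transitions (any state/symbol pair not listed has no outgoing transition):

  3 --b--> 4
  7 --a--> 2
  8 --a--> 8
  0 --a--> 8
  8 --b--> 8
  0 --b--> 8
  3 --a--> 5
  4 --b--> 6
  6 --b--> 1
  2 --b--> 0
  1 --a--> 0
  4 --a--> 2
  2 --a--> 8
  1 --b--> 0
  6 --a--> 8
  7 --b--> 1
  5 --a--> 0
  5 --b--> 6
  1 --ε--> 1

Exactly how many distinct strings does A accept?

The useful subgraph on states {1, 2, 3, 4, 5, 6} is acyclic, so L(A) is finite; the longest accepting path visits 4 useful states, giving maximum string length 3.
Counting accepting paths from 3 by length: 1 of length 0, 1 of length 1, 3 of length 2, 2 of length 3. Total 7.

7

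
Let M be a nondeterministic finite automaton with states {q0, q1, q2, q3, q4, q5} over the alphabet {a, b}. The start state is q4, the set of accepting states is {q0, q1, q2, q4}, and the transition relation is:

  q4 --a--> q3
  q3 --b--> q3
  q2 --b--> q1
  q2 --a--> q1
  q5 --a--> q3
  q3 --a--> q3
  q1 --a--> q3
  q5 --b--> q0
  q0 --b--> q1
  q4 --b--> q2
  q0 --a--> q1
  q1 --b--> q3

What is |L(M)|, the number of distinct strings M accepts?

The useful subgraph on states {q1, q2, q4} is acyclic, so L(M) is finite; the longest accepting path visits 3 useful states, giving maximum string length 2.
Counting accepting paths from q4 by length: 1 of length 0, 1 of length 1, 2 of length 2. Total 4.

4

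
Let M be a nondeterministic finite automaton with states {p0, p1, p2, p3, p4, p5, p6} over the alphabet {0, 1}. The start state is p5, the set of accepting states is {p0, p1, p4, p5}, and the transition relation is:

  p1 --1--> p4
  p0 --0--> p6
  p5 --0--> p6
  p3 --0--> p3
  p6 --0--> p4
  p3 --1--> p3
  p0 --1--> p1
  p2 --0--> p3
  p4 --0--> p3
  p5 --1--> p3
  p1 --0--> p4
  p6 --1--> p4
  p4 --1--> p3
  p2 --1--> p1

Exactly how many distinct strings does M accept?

The useful subgraph on states {p4, p5, p6} is acyclic, so L(M) is finite; the longest accepting path visits 3 useful states, giving maximum string length 2.
Counting accepting paths from p5 by length: 1 of length 0, 2 of length 2. Total 3.

3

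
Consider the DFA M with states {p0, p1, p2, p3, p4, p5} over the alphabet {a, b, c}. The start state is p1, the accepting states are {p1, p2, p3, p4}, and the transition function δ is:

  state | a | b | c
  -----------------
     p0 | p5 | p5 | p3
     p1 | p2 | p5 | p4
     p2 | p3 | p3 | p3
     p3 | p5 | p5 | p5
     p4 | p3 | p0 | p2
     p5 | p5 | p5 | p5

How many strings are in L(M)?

The useful subgraph on states {p0, p1, p2, p3, p4} is acyclic, so L(M) is finite; the longest accepting path visits 4 useful states, giving maximum string length 3.
Counting accepting paths from p1 by length: 1 of length 0, 2 of length 1, 5 of length 2, 4 of length 3. Total 12.

12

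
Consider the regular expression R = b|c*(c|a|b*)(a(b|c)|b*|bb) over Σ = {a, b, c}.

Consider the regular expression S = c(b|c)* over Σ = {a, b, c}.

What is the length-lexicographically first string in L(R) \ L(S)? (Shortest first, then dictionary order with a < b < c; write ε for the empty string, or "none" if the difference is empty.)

The empty string ε is accepted by R but not by S.
Since ε is the unique shortest string, it is the required witness.

ε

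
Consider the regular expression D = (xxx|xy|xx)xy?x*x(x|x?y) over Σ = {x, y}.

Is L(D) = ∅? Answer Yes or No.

The string xxxxx matches the expression, so it belongs to L(D).
Since L(D) contains at least one string, it is not empty.

No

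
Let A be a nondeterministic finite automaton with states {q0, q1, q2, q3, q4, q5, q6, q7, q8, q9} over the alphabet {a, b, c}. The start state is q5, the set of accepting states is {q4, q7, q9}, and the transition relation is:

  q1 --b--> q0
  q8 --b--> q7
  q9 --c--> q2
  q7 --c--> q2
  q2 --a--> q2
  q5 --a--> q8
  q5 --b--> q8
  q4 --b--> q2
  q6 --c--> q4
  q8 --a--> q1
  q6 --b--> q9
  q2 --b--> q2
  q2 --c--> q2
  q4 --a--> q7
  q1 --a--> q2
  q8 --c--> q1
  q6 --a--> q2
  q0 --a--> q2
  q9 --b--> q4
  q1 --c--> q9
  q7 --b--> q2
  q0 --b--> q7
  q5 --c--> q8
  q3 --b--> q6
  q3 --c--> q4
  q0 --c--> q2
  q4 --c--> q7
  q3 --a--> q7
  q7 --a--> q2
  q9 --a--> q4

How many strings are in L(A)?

The useful subgraph on states {q0, q1, q4, q5, q7, q8, q9} is acyclic, so L(A) is finite; the longest accepting path visits 6 useful states, giving maximum string length 5.
Counting accepting paths from q5 by length: 3 of length 2, 6 of length 3, 18 of length 4, 24 of length 5. Total 51.

51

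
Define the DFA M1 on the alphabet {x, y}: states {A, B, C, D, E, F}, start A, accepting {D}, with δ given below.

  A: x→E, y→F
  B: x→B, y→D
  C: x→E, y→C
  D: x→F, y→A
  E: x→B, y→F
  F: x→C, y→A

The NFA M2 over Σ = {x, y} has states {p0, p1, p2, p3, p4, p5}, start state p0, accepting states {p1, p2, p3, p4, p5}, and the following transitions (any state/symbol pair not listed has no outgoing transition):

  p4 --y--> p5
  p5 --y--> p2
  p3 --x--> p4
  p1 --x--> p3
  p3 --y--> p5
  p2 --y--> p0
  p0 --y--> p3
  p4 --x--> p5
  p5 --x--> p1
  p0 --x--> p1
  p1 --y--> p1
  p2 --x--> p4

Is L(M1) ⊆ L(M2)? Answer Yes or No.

Exploring the product automaton M1 × M2 from the start pair (A, p0), following both machines on each input symbol, reaches 28 state pairs: (A, p0), (E, p1), (F, p3), (B, p3), (F, p1), (C, p4), (A, p5), (B, p4), (D, p5), (C, p3), (A, p1), (E, p5), (C, p5), (F, p2), (B, p5), (A, p2), (E, p4), (E, p3), (B, p1), (C, p2), (D, p2), (F, p0), (F, p5), (D, p1), (C, p0), (F, p4), (C, p1), (A, p3).
M1 accepts in {D} and M2 accepts in {p1, p2, p3, p4, p5}. The reachable pairs whose M1-component is accepting are (D, p5), (D, p2), (D, p1); in each of them the M2-component is accepting too, so the product for L(M1) \ L(M2) (M1-component accepting, M2-component rejecting) has no reachable accepting pair and the difference is empty.
Hence every string in L(M1) is also in L(M2).

Yes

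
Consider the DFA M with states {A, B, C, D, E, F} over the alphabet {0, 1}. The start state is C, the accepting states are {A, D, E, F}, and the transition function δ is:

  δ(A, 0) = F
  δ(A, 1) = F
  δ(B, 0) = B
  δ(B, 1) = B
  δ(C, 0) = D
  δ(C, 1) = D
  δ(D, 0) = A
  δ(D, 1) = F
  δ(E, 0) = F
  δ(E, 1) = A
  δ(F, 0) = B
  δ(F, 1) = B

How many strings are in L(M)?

10

The useful subgraph on states {A, C, D, F} is acyclic, so L(M) is finite; the longest accepting path visits 4 useful states, giving maximum string length 3.
Counting accepting paths from C by length: 2 of length 1, 4 of length 2, 4 of length 3. Total 10.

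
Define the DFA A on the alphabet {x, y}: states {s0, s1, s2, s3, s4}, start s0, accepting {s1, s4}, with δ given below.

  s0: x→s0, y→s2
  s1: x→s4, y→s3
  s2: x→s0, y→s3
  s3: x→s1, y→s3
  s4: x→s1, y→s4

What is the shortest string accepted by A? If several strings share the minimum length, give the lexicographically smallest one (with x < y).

yyx

A breadth-first search from s0 reaches an accepting state first via the path s0 → s2 → s3 → s1 on input yyx.
No string of length < 3 is accepted (BFS exhausts all shorter strings without reaching an accepting state), and yyx is the lexicographically least accepting string of length 3.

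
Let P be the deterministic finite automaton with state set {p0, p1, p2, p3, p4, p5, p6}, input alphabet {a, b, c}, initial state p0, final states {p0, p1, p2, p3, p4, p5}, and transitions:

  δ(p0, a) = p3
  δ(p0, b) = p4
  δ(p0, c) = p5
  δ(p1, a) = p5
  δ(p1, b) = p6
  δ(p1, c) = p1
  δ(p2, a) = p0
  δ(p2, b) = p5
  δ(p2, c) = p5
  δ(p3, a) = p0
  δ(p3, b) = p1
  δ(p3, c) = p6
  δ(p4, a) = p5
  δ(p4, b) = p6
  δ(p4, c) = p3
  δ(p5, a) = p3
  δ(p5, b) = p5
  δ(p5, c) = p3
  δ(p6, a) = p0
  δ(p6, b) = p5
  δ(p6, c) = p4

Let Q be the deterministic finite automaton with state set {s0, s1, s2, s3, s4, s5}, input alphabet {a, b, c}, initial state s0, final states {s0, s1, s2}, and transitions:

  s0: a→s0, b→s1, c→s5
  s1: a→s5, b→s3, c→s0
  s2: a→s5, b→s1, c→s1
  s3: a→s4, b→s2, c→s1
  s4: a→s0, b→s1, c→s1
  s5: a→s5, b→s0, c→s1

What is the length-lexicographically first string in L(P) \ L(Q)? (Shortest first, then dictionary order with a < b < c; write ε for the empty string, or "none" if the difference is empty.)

The string c is accepted by P but not by Q.
No shorter string lies in the difference, and c is the lexicographically first length-1 string in L(P) \ L(Q).

c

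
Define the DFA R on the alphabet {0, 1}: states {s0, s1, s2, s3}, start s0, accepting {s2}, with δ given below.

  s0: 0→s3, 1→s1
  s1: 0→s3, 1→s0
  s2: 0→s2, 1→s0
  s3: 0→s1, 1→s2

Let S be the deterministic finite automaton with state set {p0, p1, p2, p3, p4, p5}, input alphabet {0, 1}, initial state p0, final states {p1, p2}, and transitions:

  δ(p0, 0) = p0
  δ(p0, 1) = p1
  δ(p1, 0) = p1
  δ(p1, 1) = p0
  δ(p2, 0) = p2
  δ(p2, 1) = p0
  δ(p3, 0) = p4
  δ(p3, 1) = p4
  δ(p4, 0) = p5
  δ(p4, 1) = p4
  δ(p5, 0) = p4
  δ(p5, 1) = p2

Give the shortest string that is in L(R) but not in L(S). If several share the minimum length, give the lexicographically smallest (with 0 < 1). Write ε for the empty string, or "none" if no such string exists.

The string 101 is accepted by R but not by S.
No shorter string lies in the difference, and 101 is the lexicographically first length-3 string in L(R) \ L(S).

101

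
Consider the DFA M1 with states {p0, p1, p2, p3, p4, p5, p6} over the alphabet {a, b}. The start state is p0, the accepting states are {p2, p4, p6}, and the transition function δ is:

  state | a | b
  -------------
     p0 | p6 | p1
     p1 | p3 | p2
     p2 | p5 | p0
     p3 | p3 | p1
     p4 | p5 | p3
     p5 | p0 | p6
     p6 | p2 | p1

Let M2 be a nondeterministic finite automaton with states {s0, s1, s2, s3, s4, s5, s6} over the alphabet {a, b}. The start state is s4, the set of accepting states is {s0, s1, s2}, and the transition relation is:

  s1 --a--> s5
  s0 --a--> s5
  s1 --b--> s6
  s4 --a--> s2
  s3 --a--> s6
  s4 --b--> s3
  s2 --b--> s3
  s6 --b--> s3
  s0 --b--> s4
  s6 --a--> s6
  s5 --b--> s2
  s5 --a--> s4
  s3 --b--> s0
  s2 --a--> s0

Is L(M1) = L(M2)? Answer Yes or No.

Exploring the product automaton M1 × M2 from the start pair (p0, s4), following both machines on each input symbol, reaches 6 state pairs: (p0, s4), (p6, s2), (p1, s3), (p2, s0), (p3, s6), (p5, s5).
M1 accepts in {p2, p4, p6} and M2 accepts in {s0, s1, s2}. In every reachable pair the two components are either both accepting — (p6, s2), (p2, s0) — or both non-accepting, so no string is accepted by exactly one of the machines: L(M1) \ L(M2) and L(M2) \ L(M1) are both empty.
Hence every string is accepted by M1 iff it is accepted by M2, and the two languages coincide.

Yes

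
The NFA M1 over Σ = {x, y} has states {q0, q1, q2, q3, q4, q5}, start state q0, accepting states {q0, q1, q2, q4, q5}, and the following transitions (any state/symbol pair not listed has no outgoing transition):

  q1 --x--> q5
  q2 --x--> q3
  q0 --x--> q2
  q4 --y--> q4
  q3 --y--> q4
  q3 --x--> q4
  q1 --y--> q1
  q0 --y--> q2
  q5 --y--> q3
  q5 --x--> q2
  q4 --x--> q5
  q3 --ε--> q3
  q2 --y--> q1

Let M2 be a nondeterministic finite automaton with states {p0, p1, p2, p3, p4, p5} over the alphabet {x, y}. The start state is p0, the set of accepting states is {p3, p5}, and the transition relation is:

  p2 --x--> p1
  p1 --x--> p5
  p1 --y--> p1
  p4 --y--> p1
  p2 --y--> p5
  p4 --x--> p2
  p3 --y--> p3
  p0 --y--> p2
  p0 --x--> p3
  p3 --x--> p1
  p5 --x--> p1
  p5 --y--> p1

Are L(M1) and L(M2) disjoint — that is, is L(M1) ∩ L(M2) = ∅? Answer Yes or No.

The string x is accepted by both M1 and M2.
Hence L(M1) ∩ L(M2) ≠ ∅.

No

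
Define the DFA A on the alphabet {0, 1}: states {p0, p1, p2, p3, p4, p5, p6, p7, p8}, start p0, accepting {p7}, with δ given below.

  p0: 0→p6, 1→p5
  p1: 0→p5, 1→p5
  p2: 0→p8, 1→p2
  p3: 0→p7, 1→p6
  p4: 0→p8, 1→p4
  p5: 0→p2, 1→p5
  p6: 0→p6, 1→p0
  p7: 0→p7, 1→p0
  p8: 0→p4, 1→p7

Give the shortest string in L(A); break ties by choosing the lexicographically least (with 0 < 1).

1001

A breadth-first search from p0 reaches an accepting state first via the path p0 → p5 → p2 → p8 → p7 on input 1001.
No string of length < 4 is accepted (BFS exhausts all shorter strings without reaching an accepting state), and 1001 is the lexicographically least accepting string of length 4.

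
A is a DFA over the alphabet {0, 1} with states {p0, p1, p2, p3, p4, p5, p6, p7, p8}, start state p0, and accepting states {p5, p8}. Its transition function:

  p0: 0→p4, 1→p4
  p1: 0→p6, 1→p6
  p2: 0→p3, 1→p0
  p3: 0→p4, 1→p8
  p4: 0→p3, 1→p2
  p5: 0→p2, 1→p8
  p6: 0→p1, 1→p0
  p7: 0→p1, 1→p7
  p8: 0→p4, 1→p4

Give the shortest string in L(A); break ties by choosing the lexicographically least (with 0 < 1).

A breadth-first search from p0 reaches an accepting state first via the path p0 → p4 → p3 → p8 on input 001.
No string of length < 3 is accepted (BFS exhausts all shorter strings without reaching an accepting state), and 001 is the lexicographically least accepting string of length 3.

001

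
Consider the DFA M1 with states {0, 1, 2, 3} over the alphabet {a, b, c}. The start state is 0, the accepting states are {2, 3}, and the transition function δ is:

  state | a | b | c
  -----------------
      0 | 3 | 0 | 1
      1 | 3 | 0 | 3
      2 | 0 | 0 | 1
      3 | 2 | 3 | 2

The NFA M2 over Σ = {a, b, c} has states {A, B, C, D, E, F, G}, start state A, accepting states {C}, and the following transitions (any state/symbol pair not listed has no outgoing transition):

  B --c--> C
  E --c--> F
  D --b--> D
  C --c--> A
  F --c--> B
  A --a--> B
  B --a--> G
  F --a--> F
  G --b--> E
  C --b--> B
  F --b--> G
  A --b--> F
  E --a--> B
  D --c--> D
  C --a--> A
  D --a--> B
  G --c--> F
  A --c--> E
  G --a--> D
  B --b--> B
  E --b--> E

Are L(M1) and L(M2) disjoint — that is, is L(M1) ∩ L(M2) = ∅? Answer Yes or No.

The string ac is accepted by both M1 and M2.
Hence L(M1) ∩ L(M2) ≠ ∅.

No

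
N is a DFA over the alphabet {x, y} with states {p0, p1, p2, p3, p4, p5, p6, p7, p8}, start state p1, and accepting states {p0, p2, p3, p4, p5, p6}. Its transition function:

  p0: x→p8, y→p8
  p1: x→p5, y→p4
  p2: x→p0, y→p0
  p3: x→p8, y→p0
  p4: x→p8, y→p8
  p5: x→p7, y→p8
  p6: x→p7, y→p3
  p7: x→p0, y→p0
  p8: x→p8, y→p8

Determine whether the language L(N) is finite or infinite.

finite

The useful states (reachable from p1 and able to reach an accepting state) are {p0, p1, p4, p5, p7}.
Restricted to these states the transition graph has no cycle, so every accepting path has bounded length and L is finite.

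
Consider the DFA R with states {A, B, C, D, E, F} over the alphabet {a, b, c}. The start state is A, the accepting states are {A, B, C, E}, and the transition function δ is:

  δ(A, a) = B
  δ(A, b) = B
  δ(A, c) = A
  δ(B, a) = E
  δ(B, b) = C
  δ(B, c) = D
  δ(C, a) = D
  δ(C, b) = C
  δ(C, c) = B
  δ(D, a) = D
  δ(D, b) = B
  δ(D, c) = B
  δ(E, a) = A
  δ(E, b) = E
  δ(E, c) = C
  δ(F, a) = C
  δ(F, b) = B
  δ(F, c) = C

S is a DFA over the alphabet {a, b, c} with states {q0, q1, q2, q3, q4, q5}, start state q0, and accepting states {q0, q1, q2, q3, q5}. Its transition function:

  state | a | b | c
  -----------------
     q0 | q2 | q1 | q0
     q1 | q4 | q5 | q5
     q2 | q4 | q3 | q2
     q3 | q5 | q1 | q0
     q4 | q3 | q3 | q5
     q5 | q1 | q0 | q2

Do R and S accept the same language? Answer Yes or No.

The string aa is accepted by R but rejected by S.
So L(R) ≠ L(S).

No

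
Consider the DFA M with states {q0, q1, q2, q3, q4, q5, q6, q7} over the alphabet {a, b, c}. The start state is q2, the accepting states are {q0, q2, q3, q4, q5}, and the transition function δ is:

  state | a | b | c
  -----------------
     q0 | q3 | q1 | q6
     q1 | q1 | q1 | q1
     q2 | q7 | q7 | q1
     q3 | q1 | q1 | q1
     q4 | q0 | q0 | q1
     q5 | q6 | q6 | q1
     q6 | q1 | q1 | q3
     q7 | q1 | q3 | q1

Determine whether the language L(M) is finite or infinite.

finite

The useful states (reachable from q2 and able to reach an accepting state) are {q2, q3, q7}.
Restricted to these states the transition graph has no cycle, so every accepting path has bounded length and L is finite.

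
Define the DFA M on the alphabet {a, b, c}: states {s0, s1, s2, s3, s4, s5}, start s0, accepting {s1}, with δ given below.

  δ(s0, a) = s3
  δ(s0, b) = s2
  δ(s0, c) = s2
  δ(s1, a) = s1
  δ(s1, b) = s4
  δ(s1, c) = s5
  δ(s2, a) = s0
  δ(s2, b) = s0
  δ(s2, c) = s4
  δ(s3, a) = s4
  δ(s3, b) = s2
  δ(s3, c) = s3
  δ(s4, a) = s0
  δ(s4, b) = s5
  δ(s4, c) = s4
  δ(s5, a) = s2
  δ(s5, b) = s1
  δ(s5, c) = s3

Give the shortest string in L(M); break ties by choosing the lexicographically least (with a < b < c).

aabb

A breadth-first search from s0 reaches an accepting state first via the path s0 → s3 → s4 → s5 → s1 on input aabb.
No string of length < 4 is accepted (BFS exhausts all shorter strings without reaching an accepting state), and aabb is the lexicographically least accepting string of length 4.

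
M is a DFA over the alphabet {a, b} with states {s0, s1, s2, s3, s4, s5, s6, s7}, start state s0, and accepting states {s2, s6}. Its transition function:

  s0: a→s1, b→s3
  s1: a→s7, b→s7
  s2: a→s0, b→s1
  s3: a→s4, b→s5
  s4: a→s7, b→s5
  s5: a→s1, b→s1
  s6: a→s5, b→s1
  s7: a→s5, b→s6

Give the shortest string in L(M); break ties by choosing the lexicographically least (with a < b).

aab

A breadth-first search from s0 reaches an accepting state first via the path s0 → s1 → s7 → s6 on input aab.
No string of length < 3 is accepted (BFS exhausts all shorter strings without reaching an accepting state), and aab is the lexicographically least accepting string of length 3.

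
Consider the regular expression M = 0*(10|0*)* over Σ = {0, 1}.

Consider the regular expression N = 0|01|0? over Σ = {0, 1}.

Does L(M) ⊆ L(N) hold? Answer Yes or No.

The string 00 is in L(M) but not in L(N).
So L(M) ⊄ L(N).

No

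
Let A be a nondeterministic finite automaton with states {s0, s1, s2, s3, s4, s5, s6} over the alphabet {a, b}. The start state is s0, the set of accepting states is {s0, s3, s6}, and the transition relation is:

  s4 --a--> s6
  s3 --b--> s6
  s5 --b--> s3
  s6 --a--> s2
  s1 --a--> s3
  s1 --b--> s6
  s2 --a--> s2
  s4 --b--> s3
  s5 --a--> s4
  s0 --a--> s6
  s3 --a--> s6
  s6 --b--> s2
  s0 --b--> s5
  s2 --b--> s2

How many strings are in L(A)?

9

The useful subgraph on states {s0, s3, s4, s5, s6} is acyclic, so L(A) is finite; the longest accepting path visits 5 useful states, giving maximum string length 4.
Counting accepting paths from s0 by length: 1 of length 0, 1 of length 1, 1 of length 2, 4 of length 3, 2 of length 4. Total 9.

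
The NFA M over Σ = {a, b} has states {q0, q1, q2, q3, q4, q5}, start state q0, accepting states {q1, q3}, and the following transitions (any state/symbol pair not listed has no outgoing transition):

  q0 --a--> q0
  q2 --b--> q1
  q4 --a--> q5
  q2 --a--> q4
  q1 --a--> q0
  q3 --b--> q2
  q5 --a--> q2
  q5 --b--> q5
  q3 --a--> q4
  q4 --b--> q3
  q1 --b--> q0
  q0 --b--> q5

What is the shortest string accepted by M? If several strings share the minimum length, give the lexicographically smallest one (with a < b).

A breadth-first search from q0 reaches an accepting state first via the path q0 → q5 → q2 → q1 on input bab.
No string of length < 3 is accepted (BFS exhausts all shorter strings without reaching an accepting state), and bab is the lexicographically least accepting string of length 3.

bab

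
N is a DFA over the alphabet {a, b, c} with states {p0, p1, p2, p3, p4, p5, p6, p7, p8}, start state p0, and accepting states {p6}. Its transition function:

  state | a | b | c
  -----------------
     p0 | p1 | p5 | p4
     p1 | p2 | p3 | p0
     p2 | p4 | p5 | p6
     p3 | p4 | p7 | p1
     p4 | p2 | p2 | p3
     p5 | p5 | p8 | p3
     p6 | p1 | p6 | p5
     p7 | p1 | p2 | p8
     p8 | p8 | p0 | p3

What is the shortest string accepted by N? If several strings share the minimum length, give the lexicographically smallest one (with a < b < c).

A breadth-first search from p0 reaches an accepting state first via the path p0 → p1 → p2 → p6 on input aac.
No string of length < 3 is accepted (BFS exhausts all shorter strings without reaching an accepting state), and aac is the lexicographically least accepting string of length 3.

aac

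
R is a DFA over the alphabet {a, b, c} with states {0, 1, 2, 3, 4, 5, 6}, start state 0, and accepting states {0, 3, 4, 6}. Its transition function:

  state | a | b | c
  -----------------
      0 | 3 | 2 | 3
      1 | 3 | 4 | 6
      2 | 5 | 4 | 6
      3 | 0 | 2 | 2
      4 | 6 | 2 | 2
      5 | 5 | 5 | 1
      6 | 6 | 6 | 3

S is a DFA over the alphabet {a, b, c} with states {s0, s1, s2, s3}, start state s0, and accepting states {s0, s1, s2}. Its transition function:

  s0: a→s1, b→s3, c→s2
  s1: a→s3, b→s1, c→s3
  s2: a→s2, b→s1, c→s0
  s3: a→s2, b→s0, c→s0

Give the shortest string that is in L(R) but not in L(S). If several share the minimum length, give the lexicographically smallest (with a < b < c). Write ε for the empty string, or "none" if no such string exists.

aa

The string aa is accepted by R but not by S.
No shorter string lies in the difference, and aa is the lexicographically first length-2 string in L(R) \ L(S).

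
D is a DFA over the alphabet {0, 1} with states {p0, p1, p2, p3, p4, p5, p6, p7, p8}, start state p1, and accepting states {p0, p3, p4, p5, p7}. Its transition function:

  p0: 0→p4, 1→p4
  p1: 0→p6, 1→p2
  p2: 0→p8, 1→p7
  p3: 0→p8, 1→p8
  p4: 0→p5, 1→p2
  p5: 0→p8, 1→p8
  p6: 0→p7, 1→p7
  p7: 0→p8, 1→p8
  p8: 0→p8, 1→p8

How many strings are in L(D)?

3

The useful subgraph on states {p1, p2, p6, p7} is acyclic, so L(D) is finite; the longest accepting path visits 3 useful states, giving maximum string length 2.
Counting accepting paths from p1 by length: 3 of length 2. Total 3.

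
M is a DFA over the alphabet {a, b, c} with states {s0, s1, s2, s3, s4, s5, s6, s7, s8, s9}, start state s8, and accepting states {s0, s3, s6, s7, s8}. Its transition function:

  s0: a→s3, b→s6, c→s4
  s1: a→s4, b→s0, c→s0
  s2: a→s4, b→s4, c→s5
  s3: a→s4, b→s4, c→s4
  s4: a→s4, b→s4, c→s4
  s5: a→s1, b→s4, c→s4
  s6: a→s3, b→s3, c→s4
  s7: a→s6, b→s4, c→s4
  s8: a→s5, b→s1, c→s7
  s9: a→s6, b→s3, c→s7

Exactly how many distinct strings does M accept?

25

The useful subgraph on states {s0, s1, s3, s5, s6, s7, s8} is acyclic, so L(M) is finite; the longest accepting path visits 6 useful states, giving maximum string length 5.
Counting accepting paths from s8 by length: 1 of length 0, 1 of length 1, 3 of length 2, 8 of length 3, 8 of length 4, 4 of length 5. Total 25.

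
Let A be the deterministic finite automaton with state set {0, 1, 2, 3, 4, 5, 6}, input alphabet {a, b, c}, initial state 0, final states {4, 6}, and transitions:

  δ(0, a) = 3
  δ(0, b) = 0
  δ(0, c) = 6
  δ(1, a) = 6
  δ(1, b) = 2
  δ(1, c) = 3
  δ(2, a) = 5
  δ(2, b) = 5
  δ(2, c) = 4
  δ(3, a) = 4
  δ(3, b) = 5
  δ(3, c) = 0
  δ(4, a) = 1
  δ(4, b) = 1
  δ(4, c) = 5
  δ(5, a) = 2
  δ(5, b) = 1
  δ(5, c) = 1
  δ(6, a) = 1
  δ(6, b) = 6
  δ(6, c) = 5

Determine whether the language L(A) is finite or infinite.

infinite

State 0 is reachable from the start and can reach an accepting state, and it lies on the cycle 0 → 0.
Traversing that cycle any number of times yields accepted strings of unbounded length, so the language is infinite.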